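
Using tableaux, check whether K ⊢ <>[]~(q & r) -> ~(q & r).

No, not valid

Tableau for the negation ~(<>[]~(q & r) -> ~(q & r)):
1. ~(<>[]~(q & r) -> ~(q & r)), 0
2. <>[]~(q & r), 0
3. q & r, 0
4. q, 0
5. r, 0
6. []~(q & r), 1
Accessibility: 0R1
The negation has an open branch (countermodel exists).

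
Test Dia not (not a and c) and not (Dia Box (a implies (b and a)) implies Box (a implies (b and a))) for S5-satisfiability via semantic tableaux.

No, unsatisfiable

1. Dia not (not a and c) and not (Dia Box (a implies (b and a)) implies Box (a implies (b and a))), w0
2. Dia not (not a and c), w0   [and-rule on 1]
3. not (Dia Box (a implies (b and a)) implies Box (a implies (b and a))), w0   [and-rule on 1]
4. Dia Box (a implies (b and a)), w0   [neg-implies-rule on 3]
5. not Box (a implies (b and a)), w0   [neg-implies-rule on 3]
6. not (not a and c), w1   [Dia-rule on 2: fresh world w1, w0Rw1]
7. not c, w1   [neg-and-rule on 6 (branches; this branch)]
8. Box (a implies (b and a)), w2   [Dia-rule on 4: fresh world w2, w0Rw2]
9. a implies (b and a), w0   [Box-rule on 8 via w2Rw0]
10. a implies (b and a), w1   [Box-rule on 8 via w2Rw1]
11. a implies (b and a), w2   [Box-rule on 8 via w2Rw2]
12. b and a, w0   [implies-rule on 9 (branches; this branch)]
13. b, w0   [and-rule on 12]
14. a, w0   [and-rule on 12]
15. b and a, w1   [implies-rule on 10 (branches; this branch)]
16. b, w1   [and-rule on 15]
17. a, w1   [and-rule on 15]
18. b and a, w2   [implies-rule on 11 (branches; this branch)]
19. b, w2   [and-rule on 18]
20. a, w2   [and-rule on 18]
21. not (a implies (b and a)), w3   [neg-Box-rule on 5: fresh world w3, w0Rw3]
22. a, w3   [neg-implies-rule on 21]
23. not (b and a), w3   [neg-implies-rule on 21]
24. a implies (b and a), w3   [Box-rule on 8 via w2Rw3]
25. not b, w3   [neg-and-rule on 23 (branches; this branch)]
26. b and a, w3   [implies-rule on 24 (branches; this branch)]
27. b, w3   [and-rule on 26]
Accessibility: w0Rw0, w0Rw1, w0Rw2, w0Rw3, w1Rw0, w1Rw1, w1Rw2, w1Rw3, w2Rw0, w2Rw1, w2Rw2, w2Rw3, w3Rw0, w3Rw1, w3Rw2, w3Rw3
Branch closes: b and not b both at w3.
All branches of the tableau close; one closing branch shown above.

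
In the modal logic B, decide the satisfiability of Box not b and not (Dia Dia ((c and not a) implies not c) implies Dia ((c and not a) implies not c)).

1. Box not b and not (Dia Dia ((c and not a) implies not c) implies Dia ((c and not a) implies not c)), u
2. Box not b, u
3. not (Dia Dia ((c and not a) implies not c) implies Dia ((c and not a) implies not c)), u
4. Dia Dia ((c and not a) implies not c), u
5. not Dia ((c and not a) implies not c), u
6. not b, u
7. not ((c and not a) implies not c), u
8. c and not a, u
9. c, u
10. not a, u
11. Dia ((c and not a) implies not c), v
12. not b, v
13. not ((c and not a) implies not c), v
14. c and not a, v
15. c, v
16. not a, v
17. (c and not a) implies not c, w
18. not c, w
Accessibility: uRu, uRv, vRu, vRv, vRw, wRv, wRw

Yes, satisfiable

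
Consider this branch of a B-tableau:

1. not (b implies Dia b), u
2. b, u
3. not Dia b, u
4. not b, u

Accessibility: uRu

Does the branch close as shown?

Yes, closed

Both b and not b appear at u.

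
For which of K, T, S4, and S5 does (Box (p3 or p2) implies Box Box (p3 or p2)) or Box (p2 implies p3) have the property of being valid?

S4, S5

S4-tableau for the negation not ((Box (p3 or p2) implies Box Box (p3 or p2)) or Box (p2 implies p3)):
1. not ((Box (p3 or p2) implies Box Box (p3 or p2)) or Box (p2 implies p3)), u
2. not (Box (p3 or p2) implies Box Box (p3 or p2)), u
3. not Box (p2 implies p3), u
4. Box (p3 or p2), u
5. not Box Box (p3 or p2), u
6. p3 or p2, u
7. p2, u
8. not (p2 implies p3), v
9. p2, v
10. not p3, v
11. p3 or p2, v
12. not Box (p3 or p2), w
13. p3 or p2, w
14. p2, w
15. not (p3 or p2), x
16. not p3, x
17. not p2, x
18. p3 or p2, x
19. p2, x
Accessibility: uRu, uRv, uRw, uRx, vRv, wRw, wRx, xRx
Branch closes: p2 and not p2 both at x.
Every branch closes (one shown): valid in S4, hence also in S5 (every theorem of S4 is a theorem of S5).
T-tableau for the negation not ((Box (p3 or p2) implies Box Box (p3 or p2)) or Box (p2 implies p3)):
1. not ((Box (p3 or p2) implies Box Box (p3 or p2)) or Box (p2 implies p3)), u
2. not (Box (p3 or p2) implies Box Box (p3 or p2)), u
3. not Box (p2 implies p3), u
4. Box (p3 or p2), u
5. not Box Box (p3 or p2), u
6. p3 or p2, u
7. p2, u
8. not (p2 implies p3), v
9. p2, v
10. not p3, v
11. p3 or p2, v
12. not Box (p3 or p2), w
13. p3 or p2, w
14. p2, w
15. not (p3 or p2), x
16. not p3, x
17. not p2, x
Accessibility: uRu, uRv, uRw, vRv, wRw, wRx, xRx
Complete open branch: countermodel on a T-frame, so not valid in T, nor in K (the same frame is also a K-frame).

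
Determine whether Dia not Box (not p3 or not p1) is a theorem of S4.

Invalid (countermodel exists)

Tableau for the negation not Dia not Box (not p3 or not p1):
1. not Dia not Box (not p3 or not p1), w0
2. Box (not p3 or not p1), w0   [neg-Dia-rule on 1 via w0Rw0]
3. not p3 or not p1, w0   [Box-rule on 2 via w0Rw0]
4. not p1, w0   [or-rule on 3 (branches; this branch)]
Accessibility: w0Rw0
The negation has an open branch (countermodel exists).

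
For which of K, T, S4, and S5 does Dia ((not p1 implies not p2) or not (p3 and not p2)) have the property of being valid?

T, S4, S5

T-tableau for the negation not Dia ((not p1 implies not p2) or not (p3 and not p2)):
1. not Dia ((not p1 implies not p2) or not (p3 and not p2)), 0
2. not ((not p1 implies not p2) or not (p3 and not p2)), 0
3. not (not p1 implies not p2), 0
4. p3 and not p2, 0
5. not p1, 0
6. p2, 0
7. p3, 0
8. not p2, 0
Accessibility: 0R0
Branch closes: p2 and not p2 both at 0.
Every branch closes (one shown): valid in T, hence also in S4, S5 (every theorem of T is a theorem of S4 and S5).
K-tableau for the negation not Dia ((not p1 implies not p2) or not (p3 and not p2)):
1. not Dia ((not p1 implies not p2) or not (p3 and not p2)), 0
Complete open branch: countermodel on a K-frame, so not valid in K.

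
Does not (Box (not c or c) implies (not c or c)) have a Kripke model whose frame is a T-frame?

No, unsatisfiable

1. not (Box (not c or c) implies (not c or c)), w0
2. Box (not c or c), w0
3. not (not c or c), w0
4. c, w0
5. not c, w0
Accessibility: w0Rw0
Branch closes: c and not c both at w0.
All branches of the tableau close; one closing branch shown above.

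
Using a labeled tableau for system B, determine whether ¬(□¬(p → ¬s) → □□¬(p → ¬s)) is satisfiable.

Satisfiable (open branch found)

1. ¬(□¬(p → ¬s) → □□¬(p → ¬s)), w0
2. □¬(p → ¬s), w0
3. ¬□□¬(p → ¬s), w0
4. ¬(p → ¬s), w0
5. p, w0
6. s, w0
7. ¬□¬(p → ¬s), w1
8. ¬(p → ¬s), w1
9. p, w1
10. s, w1
11. p → ¬s, w2
12. ¬s, w2
Accessibility: w0Rw0, w0Rw1, w1Rw0, w1Rw1, w1Rw2, w2Rw1, w2Rw2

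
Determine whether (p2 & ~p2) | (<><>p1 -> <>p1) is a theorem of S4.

Tableau for the negation ~((p2 & ~p2) | (<><>p1 -> <>p1)):
1. ~((p2 & ~p2) | (<><>p1 -> <>p1)), 0
2. ~(p2 & ~p2), 0
3. ~(<><>p1 -> <>p1), 0
4. <><>p1, 0
5. ~<>p1, 0
6. ~p1, 0
7. p2, 0
8. <>p1, 1
9. ~p1, 1
10. p1, 2
11. ~p1, 2
Accessibility: 0R0, 0R1, 0R2, 1R1, 1R2, 2R2
Branch closes: p1 and ~p1 both at 2.
All branches of the negation close; one closing branch shown above.

Valid in S4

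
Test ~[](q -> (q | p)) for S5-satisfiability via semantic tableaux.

Unsatisfiable

1. ~[](q -> (q | p)), w0
2. ~(q -> (q | p)), w1
3. q, w1
4. ~(q | p), w1
5. ~q, w1
6. ~p, w1
Accessibility: w0Rw0, w0Rw1, w1Rw0, w1Rw1
Branch closes: q and ~q both at w1.
Every branch closes; the branch above is one of them.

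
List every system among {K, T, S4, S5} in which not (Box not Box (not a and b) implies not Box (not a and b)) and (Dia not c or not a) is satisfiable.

K

T-tableau for the formula:
1. not (Box not Box (not a and b) implies not Box (not a and b)) and (Dia not c or not a), u
2. not (Box not Box (not a and b) implies not Box (not a and b)), u
3. Dia not c or not a, u
4. Box not Box (not a and b), u
5. Box (not a and b), u
6. not Box (not a and b), u
7. not a and b, u
8. not a, u
9. b, u
10. not (not a and b), v
11. not Box (not a and b), v
12. not a and b, v
13. not a, v
14. b, v
15. not b, v
Accessibility: uRu, uRv, vRv
Branch closes: b and not b both at v.
Every branch closes (one shown): unsatisfiable in T, hence also in S4, S5 (every S4/S5-frame is a T-frame).
K-tableau for the formula:
1. not (Box not Box (not a and b) implies not Box (not a and b)) and (Dia not c or not a), u
2. not (Box not Box (not a and b) implies not Box (not a and b)), u
3. Dia not c or not a, u
4. Box not Box (not a and b), u
5. Box (not a and b), u
6. not a, u
Complete open branch: satisfiable in K.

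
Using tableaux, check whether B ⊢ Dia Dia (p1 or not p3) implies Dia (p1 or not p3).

Not valid

Tableau for the negation not (Dia Dia (p1 or not p3) implies Dia (p1 or not p3)):
1. not (Dia Dia (p1 or not p3) implies Dia (p1 or not p3)), u
2. Dia Dia (p1 or not p3), u   [neg-implies-rule on 1]
3. not Dia (p1 or not p3), u   [neg-implies-rule on 1]
4. not (p1 or not p3), u   [neg-Dia-rule on 3 via uRu]
5. not p1, u   [neg-or-rule on 4]
6. p3, u   [neg-or-rule on 4]
7. Dia (p1 or not p3), v   [Dia-rule on 2: fresh world v, uRv]
8. not (p1 or not p3), v   [neg-Dia-rule on 3 via uRv]
9. not p1, v   [neg-or-rule on 8]
10. p3, v   [neg-or-rule on 8]
11. p1 or not p3, w   [Dia-rule on 7: fresh world w, vRw]
12. not p3, w   [or-rule on 11 (branches; this branch)]
Accessibility: uRu, uRv, vRu, vRv, vRw, wRv, wRw
The negation has an open branch (countermodel exists).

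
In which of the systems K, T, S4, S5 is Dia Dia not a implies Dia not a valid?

S4-tableau for the negation not (Dia Dia not a implies Dia not a):
1. not (Dia Dia not a implies Dia not a), 0
2. Dia Dia not a, 0   [neg-implies-rule on 1]
3. not Dia not a, 0   [neg-implies-rule on 1]
4. a, 0   [neg-Dia-rule on 3 via 0R0]
5. Dia not a, 1   [Dia-rule on 2: fresh world 1, 0R1]
6. a, 1   [neg-Dia-rule on 3 via 0R1]
7. not a, 2   [Dia-rule on 5: fresh world 2, 1R2]
8. a, 2   [neg-Dia-rule on 3 via 0R2]
Accessibility: 0R0, 0R1, 0R2, 1R1, 1R2, 2R2
Branch closes: a and not a both at 2.
Every branch closes (one shown): valid in S4, hence also in S5 (every theorem of S4 is a theorem of S5).
T-tableau for the negation not (Dia Dia not a implies Dia not a):
1. not (Dia Dia not a implies Dia not a), 0
2. Dia Dia not a, 0   [neg-implies-rule on 1]
3. not Dia not a, 0   [neg-implies-rule on 1]
4. a, 0   [neg-Dia-rule on 3 via 0R0]
5. Dia not a, 1   [Dia-rule on 2: fresh world 1, 0R1]
6. a, 1   [neg-Dia-rule on 3 via 0R1]
7. not a, 2   [Dia-rule on 5: fresh world 2, 1R2]
Accessibility: 0R0, 0R1, 1R1, 1R2, 2R2
Complete open branch: countermodel on a T-frame, so not valid in T, nor in K (the same frame is also a K-frame).

S4, S5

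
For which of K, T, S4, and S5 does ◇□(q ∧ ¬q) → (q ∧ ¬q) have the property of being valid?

T, S4, S5

K-tableau for the negation ¬(◇□(q ∧ ¬q) → (q ∧ ¬q)):
1. ¬(◇□(q ∧ ¬q) → (q ∧ ¬q)), w0
2. ◇□(q ∧ ¬q), w0
3. ¬(q ∧ ¬q), w0
4. q, w0
5. □(q ∧ ¬q), w1
Accessibility: w0Rw1
Complete open branch: countermodel on a K-frame, so not valid in K.
T-tableau for the negation ¬(◇□(q ∧ ¬q) → (q ∧ ¬q)):
1. ¬(◇□(q ∧ ¬q) → (q ∧ ¬q)), w0
2. ◇□(q ∧ ¬q), w0
3. ¬(q ∧ ¬q), w0
4. q, w0
5. □(q ∧ ¬q), w1
6. q ∧ ¬q, w1
7. q, w1
8. ¬q, w1
Accessibility: w0Rw0, w0Rw1, w1Rw1
Branch closes: q and ¬q both at w1.
Every branch closes (one shown): valid in T, hence also in S4, S5 (every theorem of T is a theorem of S4 and S5).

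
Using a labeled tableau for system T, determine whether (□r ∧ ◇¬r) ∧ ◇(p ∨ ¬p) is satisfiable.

Unsatisfiable

1. (□r ∧ ◇¬r) ∧ ◇(p ∨ ¬p), 0
2. □r ∧ ◇¬r, 0
3. ◇(p ∨ ¬p), 0
4. □r, 0
5. ◇¬r, 0
6. r, 0
7. p ∨ ¬p, 1
8. r, 1
9. ¬p, 1
10. ¬r, 2
11. r, 2
Accessibility: 0R0, 0R1, 0R2, 1R1, 2R2
Branch closes: r and ¬r both at 2.
All branches of the tableau close; one closing branch shown above.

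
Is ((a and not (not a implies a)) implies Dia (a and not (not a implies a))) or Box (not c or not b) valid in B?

Valid

Tableau for the negation not (((a and not (not a implies a)) implies Dia (a and not (not a implies a))) or Box (not c or not b)):
1. not (((a and not (not a implies a)) implies Dia (a and not (not a implies a))) or Box (not c or not b)), u
2. not ((a and not (not a implies a)) implies Dia (a and not (not a implies a))), u
3. not Box (not c or not b), u
4. a and not (not a implies a), u
5. not Dia (a and not (not a implies a)), u
6. a, u
7. not (not a implies a), u
8. not a, u
Accessibility: uRu
Branch closes: a and not a both at u.
All branches of the negation close; one closing branch shown above.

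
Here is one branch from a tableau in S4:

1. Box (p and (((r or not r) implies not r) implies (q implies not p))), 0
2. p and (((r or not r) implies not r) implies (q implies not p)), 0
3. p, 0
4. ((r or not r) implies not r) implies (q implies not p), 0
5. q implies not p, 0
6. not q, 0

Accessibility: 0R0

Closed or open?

No world carries both an atom and its negation.

Not closed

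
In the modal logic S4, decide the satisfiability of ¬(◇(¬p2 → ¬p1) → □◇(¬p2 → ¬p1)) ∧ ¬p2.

Satisfiable

1. ¬(◇(¬p2 → ¬p1) → □◇(¬p2 → ¬p1)) ∧ ¬p2, w0
2. ¬(◇(¬p2 → ¬p1) → □◇(¬p2 → ¬p1)), w0
3. ¬p2, w0
4. ◇(¬p2 → ¬p1), w0
5. ¬□◇(¬p2 → ¬p1), w0
6. ¬p2 → ¬p1, w1
7. ¬p1, w1
8. ¬◇(¬p2 → ¬p1), w2
9. ¬(¬p2 → ¬p1), w2
10. ¬p2, w2
11. p1, w2
Accessibility: w0Rw0, w0Rw1, w0Rw2, w1Rw1, w2Rw2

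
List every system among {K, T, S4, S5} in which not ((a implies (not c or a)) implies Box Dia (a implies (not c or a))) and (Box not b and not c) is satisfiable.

T-tableau for the formula:
1. not ((a implies (not c or a)) implies Box Dia (a implies (not c or a))) and (Box not b and not c), w0
2. not ((a implies (not c or a)) implies Box Dia (a implies (not c or a))), w0
3. Box not b and not c, w0
4. a implies (not c or a), w0
5. not Box Dia (a implies (not c or a)), w0
6. Box not b, w0
7. not c, w0
8. not b, w0
9. not c or a, w0
10. a, w0
11. not Dia (a implies (not c or a)), w1
12. not b, w1
13. not (a implies (not c or a)), w1
14. a, w1
15. not (not c or a), w1
16. c, w1
17. not a, w1
Accessibility: w0Rw0, w0Rw1, w1Rw1
Branch closes: a and not a both at w1.
Every branch closes (one shown): unsatisfiable in T, hence also in S4, S5 (every S4/S5-frame is a T-frame).
K-tableau for the formula:
1. not ((a implies (not c or a)) implies Box Dia (a implies (not c or a))) and (Box not b and not c), w0
2. not ((a implies (not c or a)) implies Box Dia (a implies (not c or a))), w0
3. Box not b and not c, w0
4. a implies (not c or a), w0
5. not Box Dia (a implies (not c or a)), w0
6. Box not b, w0
7. not c, w0
8. not c or a, w0
9. a, w0
10. not Dia (a implies (not c or a)), w1
11. not b, w1
Accessibility: w0Rw1
Complete open branch: satisfiable in K.

K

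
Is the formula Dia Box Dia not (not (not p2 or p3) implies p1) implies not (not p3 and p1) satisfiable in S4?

Yes, satisfiable

1. Dia Box Dia not (not (not p2 or p3) implies p1) implies not (not p3 and p1), u
2. not (not p3 and p1), u   [implies-rule on 1 (branches; this branch)]
3. not p1, u   [neg-and-rule on 2 (branches; this branch)]
Accessibility: uRu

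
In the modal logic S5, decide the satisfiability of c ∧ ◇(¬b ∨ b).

Satisfiable (open branch found)

1. c ∧ ◇(¬b ∨ b), 0
2. c, 0
3. ◇(¬b ∨ b), 0
4. ¬b ∨ b, 1
5. b, 1
Accessibility: 0R0, 0R1, 1R0, 1R1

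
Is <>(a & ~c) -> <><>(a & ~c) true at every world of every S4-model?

Tableau for the negation ~(<>(a & ~c) -> <><>(a & ~c)):
1. ~(<>(a & ~c) -> <><>(a & ~c)), u
2. <>(a & ~c), u
3. ~<><>(a & ~c), u
4. ~<>(a & ~c), u
5. ~(a & ~c), u
6. c, u
7. a & ~c, v
8. a, v
9. ~c, v
10. ~<>(a & ~c), v
11. ~(a & ~c), v
12. c, v
Accessibility: uRu, uRv, vRv
Branch closes: c and ~c both at v.
Every branch of the negation's tableau closes; the branch above is one of them.

Valid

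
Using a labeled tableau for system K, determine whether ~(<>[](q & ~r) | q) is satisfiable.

1. ~(<>[](q & ~r) | q), u
2. ~<>[](q & ~r), u
3. ~q, u

Satisfiable (open branch found)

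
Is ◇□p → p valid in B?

Tableau for the negation ¬(◇□p → p):
1. ¬(◇□p → p), u
2. ◇□p, u
3. ¬p, u
4. □p, v
5. p, u
Accessibility: uRu, uRv, vRu, vRv
Branch closes: p and ¬p both at u.
Every branch of the negation's tableau closes; the branch above is one of them.

Valid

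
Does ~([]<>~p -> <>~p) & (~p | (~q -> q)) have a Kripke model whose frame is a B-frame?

No, unsatisfiable

1. ~([]<>~p -> <>~p) & (~p | (~q -> q)), w0
2. ~([]<>~p -> <>~p), w0   [&-rule on 1]
3. ~p | (~q -> q), w0   [&-rule on 1]
4. []<>~p, w0   [~->-rule on 2]
5. ~<>~p, w0   [~->-rule on 2]
6. <>~p, w0   [[]-rule on 4 via w0Rw0]
7. p, w0   [~<>-rule on 5 via w0Rw0]
8. ~q -> q, w0   [|-rule on 3 (branches; this branch)]
9. q, w0   [->-rule on 8 (branches; this branch)]
10. ~p, w1   [<>-rule on 6: fresh world w1, w0Rw1]
11. <>~p, w1   [[]-rule on 4 via w0Rw1]
12. p, w1   [~<>-rule on 5 via w0Rw1]
Accessibility: w0Rw0, w0Rw1, w1Rw0, w1Rw1
Branch closes: p and ~p both at w1.
(One branch shown.) All branches close.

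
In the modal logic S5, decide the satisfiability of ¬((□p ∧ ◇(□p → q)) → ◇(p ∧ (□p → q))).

1. ¬((□p ∧ ◇(□p → q)) → ◇(p ∧ (□p → q))), u
2. □p ∧ ◇(□p → q), u   [¬→-rule on 1]
3. ¬◇(p ∧ (□p → q)), u   [¬→-rule on 1]
4. □p, u   [∧-rule on 2]
5. ◇(□p → q), u   [∧-rule on 2]
6. ¬(p ∧ (□p → q)), u   [¬◇-rule on 3 via uRu]
7. p, u   [□-rule on 4 via uRu]
8. ¬(□p → q), u   [¬∧-rule on 6 (branches; this branch)]
9. ¬q, u   [¬→-rule on 8]
10. □p → q, v   [◇-rule on 5: fresh world v, uRv]
11. ¬(p ∧ (□p → q)), v   [¬◇-rule on 3 via uRv]
12. p, v   [□-rule on 4 via uRv]
13. ¬□p, v   [→-rule on 10 (branches; this branch)]
14. ¬(□p → q), v   [¬∧-rule on 11 (branches; this branch)]
15. □p, v   [¬→-rule on 14]
16. ¬q, v   [¬→-rule on 14]
17. ¬p, w   [¬□-rule on 13: fresh world w, vRw]
18. ¬(p ∧ (□p → q)), w   [¬◇-rule on 3 via uRw]
19. p, w   [□-rule on 4 via uRw]
Accessibility: uRu, uRv, uRw, vRu, vRv, vRw, wRu, wRv, wRw
Branch closes: p and ¬p both at w.
Every branch closes; the branch above is one of them.

Unsatisfiable (every branch closes)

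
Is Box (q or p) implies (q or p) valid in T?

Tableau for the negation not (Box (q or p) implies (q or p)):
1. not (Box (q or p) implies (q or p)), w0
2. Box (q or p), w0
3. not (q or p), w0
4. not q, w0
5. not p, w0
6. q or p, w0
7. p, w0
Accessibility: w0Rw0
Branch closes: p and not p both at w0.
All branches of the negation close; one closing branch shown above.

Valid in T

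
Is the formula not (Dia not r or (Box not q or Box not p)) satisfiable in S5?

Satisfiable

1. not (Dia not r or (Box not q or Box not p)), 0
2. not Dia not r, 0
3. not (Box not q or Box not p), 0
4. not Box not q, 0
5. not Box not p, 0
6. r, 0
7. q, 1
8. r, 1
9. p, 2
10. r, 2
Accessibility: 0R0, 0R1, 0R2, 1R0, 1R1, 1R2, 2R0, 2R1, 2R2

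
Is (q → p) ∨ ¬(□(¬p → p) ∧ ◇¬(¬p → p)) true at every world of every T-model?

Tableau for the negation ¬((q → p) ∨ ¬(□(¬p → p) ∧ ◇¬(¬p → p))):
1. ¬((q → p) ∨ ¬(□(¬p → p) ∧ ◇¬(¬p → p))), u
2. ¬(q → p), u
3. □(¬p → p) ∧ ◇¬(¬p → p), u
4. q, u
5. ¬p, u
6. □(¬p → p), u
7. ◇¬(¬p → p), u
8. ¬p → p, u
9. p, u
Accessibility: uRu
Branch closes: p and ¬p both at u.
All branches of the negation close; one closing branch shown above.

Valid in T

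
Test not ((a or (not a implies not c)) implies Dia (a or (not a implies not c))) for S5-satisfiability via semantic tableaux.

1. not ((a or (not a implies not c)) implies Dia (a or (not a implies not c))), 0
2. a or (not a implies not c), 0   [neg-implies-rule on 1]
3. not Dia (a or (not a implies not c)), 0   [neg-implies-rule on 1]
4. not (a or (not a implies not c)), 0   [neg-Dia-rule on 3 via 0R0]
5. not a, 0   [neg-or-rule on 4]
6. not (not a implies not c), 0   [neg-or-rule on 4]
7. c, 0   [neg-implies-rule on 6]
8. not a implies not c, 0   [or-rule on 2 (branches; this branch)]
9. not c, 0   [implies-rule on 8 (branches; this branch)]
Accessibility: 0R0
Branch closes: c and not c both at 0.
Every branch closes; the branch above is one of them.

No, unsatisfiable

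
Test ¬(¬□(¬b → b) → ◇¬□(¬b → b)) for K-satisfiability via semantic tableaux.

1. ¬(¬□(¬b → b) → ◇¬□(¬b → b)), w0
2. ¬□(¬b → b), w0
3. ¬◇¬□(¬b → b), w0
4. ¬(¬b → b), w1
5. ¬b, w1
6. □(¬b → b), w1
Accessibility: w0Rw1

Yes, satisfiable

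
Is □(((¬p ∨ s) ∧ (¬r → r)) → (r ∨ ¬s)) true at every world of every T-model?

Valid in T

Tableau for the negation ¬□(((¬p ∨ s) ∧ (¬r → r)) → (r ∨ ¬s)):
1. ¬□(((¬p ∨ s) ∧ (¬r → r)) → (r ∨ ¬s)), 0
2. ¬(((¬p ∨ s) ∧ (¬r → r)) → (r ∨ ¬s)), 1
3. (¬p ∨ s) ∧ (¬r → r), 1
4. ¬(r ∨ ¬s), 1
5. ¬p ∨ s, 1
6. ¬r → r, 1
7. ¬r, 1
8. s, 1
9. r, 1
Accessibility: 0R0, 0R1, 1R1
Branch closes: r and ¬r both at 1.
Every branch of the negation's tableau closes; the branch above is one of them.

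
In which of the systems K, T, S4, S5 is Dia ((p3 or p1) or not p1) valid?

T, S4, S5

K-tableau for the negation not Dia ((p3 or p1) or not p1):
1. not Dia ((p3 or p1) or not p1), w0
Complete open branch: countermodel on a K-frame, so not valid in K.
T-tableau for the negation not Dia ((p3 or p1) or not p1):
1. not Dia ((p3 or p1) or not p1), w0
2. not ((p3 or p1) or not p1), w0   [neg-Dia-rule on 1 via w0Rw0]
3. not (p3 or p1), w0   [neg-or-rule on 2]
4. p1, w0   [neg-or-rule on 2]
5. not p3, w0   [neg-or-rule on 3]
6. not p1, w0   [neg-or-rule on 3]
Accessibility: w0Rw0
Branch closes: p1 and not p1 both at w0.
Every branch closes (one shown): valid in T, hence also in S4, S5 (every theorem of T is a theorem of S4 and S5).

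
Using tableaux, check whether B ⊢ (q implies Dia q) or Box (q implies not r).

Tableau for the negation not ((q implies Dia q) or Box (q implies not r)):
1. not ((q implies Dia q) or Box (q implies not r)), u
2. not (q implies Dia q), u
3. not Box (q implies not r), u
4. q, u
5. not Dia q, u
6. not q, u
Accessibility: uRu
Branch closes: q and not q both at u.
All branches of the negation close; one closing branch shown above.

Valid in B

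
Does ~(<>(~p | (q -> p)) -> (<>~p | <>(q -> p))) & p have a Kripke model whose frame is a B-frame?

No, unsatisfiable

1. ~(<>(~p | (q -> p)) -> (<>~p | <>(q -> p))) & p, 0
2. ~(<>(~p | (q -> p)) -> (<>~p | <>(q -> p))), 0   [&-rule on 1]
3. p, 0   [&-rule on 1]
4. <>(~p | (q -> p)), 0   [~->-rule on 2]
5. ~(<>~p | <>(q -> p)), 0   [~->-rule on 2]
6. ~<>~p, 0   [~|-rule on 5]
7. ~<>(q -> p), 0   [~|-rule on 5]
8. ~(q -> p), 0   [~<>-rule on 7 via 0R0]
9. q, 0   [~->-rule on 8]
10. ~p, 0   [~->-rule on 8]
Accessibility: 0R0
Branch closes: p and ~p both at 0.
Every branch closes; the branch above is one of them.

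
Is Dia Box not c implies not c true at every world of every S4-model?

Tableau for the negation not (Dia Box not c implies not c):
1. not (Dia Box not c implies not c), u
2. Dia Box not c, u
3. c, u
4. Box not c, v
5. not c, v
Accessibility: uRu, uRv, vRv
The negation has an open branch (countermodel exists).

Not valid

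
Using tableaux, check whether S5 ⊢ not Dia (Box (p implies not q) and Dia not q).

Tableau for the negation Dia (Box (p implies not q) and Dia not q):
1. Dia (Box (p implies not q) and Dia not q), w0
2. Box (p implies not q) and Dia not q, w1   [Dia-rule on 1: fresh world w1, w0Rw1]
3. Box (p implies not q), w1   [and-rule on 2]
4. Dia not q, w1   [and-rule on 2]
5. p implies not q, w0   [Box-rule on 3 via w1Rw0]
6. p implies not q, w1   [Box-rule on 3 via w1Rw1]
7. not q, w0   [implies-rule on 5 (branches; this branch)]
8. not q, w1   [implies-rule on 6 (branches; this branch)]
9. not q, w2   [Dia-rule on 4: fresh world w2, w1Rw2]
10. p implies not q, w2   [Box-rule on 3 via w1Rw2]
Accessibility: w0Rw0, w0Rw1, w0Rw2, w1Rw0, w1Rw1, w1Rw2, w2Rw0, w2Rw1, w2Rw2
The negation has an open branch (countermodel exists).

Invalid (countermodel exists)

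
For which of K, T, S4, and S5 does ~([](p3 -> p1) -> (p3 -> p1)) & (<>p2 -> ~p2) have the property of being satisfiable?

K

T-tableau for the formula:
1. ~([](p3 -> p1) -> (p3 -> p1)) & (<>p2 -> ~p2), u
2. ~([](p3 -> p1) -> (p3 -> p1)), u
3. <>p2 -> ~p2, u
4. [](p3 -> p1), u
5. ~(p3 -> p1), u
6. p3, u
7. ~p1, u
8. p3 -> p1, u
9. ~<>p2, u
10. ~p2, u
11. p1, u
Accessibility: uRu
Branch closes: p1 and ~p1 both at u.
Every branch closes (one shown): unsatisfiable in T, hence also in S4, S5 (every S4/S5-frame is a T-frame).
K-tableau for the formula:
1. ~([](p3 -> p1) -> (p3 -> p1)) & (<>p2 -> ~p2), u
2. ~([](p3 -> p1) -> (p3 -> p1)), u
3. <>p2 -> ~p2, u
4. [](p3 -> p1), u
5. ~(p3 -> p1), u
6. p3, u
7. ~p1, u
8. ~p2, u
Complete open branch: satisfiable in K.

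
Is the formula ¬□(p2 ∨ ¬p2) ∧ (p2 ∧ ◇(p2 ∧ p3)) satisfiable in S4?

No, unsatisfiable

1. ¬□(p2 ∨ ¬p2) ∧ (p2 ∧ ◇(p2 ∧ p3)), u
2. ¬□(p2 ∨ ¬p2), u
3. p2 ∧ ◇(p2 ∧ p3), u
4. p2, u
5. ◇(p2 ∧ p3), u
6. ¬(p2 ∨ ¬p2), v
7. ¬p2, v
8. p2, v
Accessibility: uRu, uRv, vRv
Branch closes: p2 and ¬p2 both at v.
(One branch shown.) All branches close.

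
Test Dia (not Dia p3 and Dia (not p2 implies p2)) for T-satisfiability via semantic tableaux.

Satisfiable

1. Dia (not Dia p3 and Dia (not p2 implies p2)), w0
2. not Dia p3 and Dia (not p2 implies p2), w1
3. not Dia p3, w1
4. Dia (not p2 implies p2), w1
5. not p3, w1
6. not p2 implies p2, w2
7. not p3, w2
8. p2, w2
Accessibility: w0Rw0, w0Rw1, w1Rw1, w1Rw2, w2Rw2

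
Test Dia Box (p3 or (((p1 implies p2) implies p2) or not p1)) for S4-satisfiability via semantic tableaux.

Satisfiable (open branch found)

1. Dia Box (p3 or (((p1 implies p2) implies p2) or not p1)), 0
2. Box (p3 or (((p1 implies p2) implies p2) or not p1)), 1
3. p3 or (((p1 implies p2) implies p2) or not p1), 1
4. ((p1 implies p2) implies p2) or not p1, 1
5. not p1, 1
Accessibility: 0R0, 0R1, 1R1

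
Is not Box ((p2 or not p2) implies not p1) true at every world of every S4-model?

Tableau for the negation Box ((p2 or not p2) implies not p1):
1. Box ((p2 or not p2) implies not p1), w0
2. (p2 or not p2) implies not p1, w0
3. not p1, w0
Accessibility: w0Rw0
The negation has an open branch (countermodel exists).

Not valid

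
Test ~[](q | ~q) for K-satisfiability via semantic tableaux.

1. ~[](q | ~q), u
2. ~(q | ~q), v
3. ~q, v
4. q, v
Accessibility: uRv
Branch closes: q and ~q both at v.
(One branch shown.) All branches close.

Unsatisfiable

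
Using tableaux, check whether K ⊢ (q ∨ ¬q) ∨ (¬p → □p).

Tableau for the negation ¬((q ∨ ¬q) ∨ (¬p → □p)):
1. ¬((q ∨ ¬q) ∨ (¬p → □p)), u
2. ¬(q ∨ ¬q), u
3. ¬(¬p → □p), u
4. ¬q, u
5. q, u
Branch closes: q and ¬q both at u.
All branches of the negation close; one closing branch shown above.

Yes, valid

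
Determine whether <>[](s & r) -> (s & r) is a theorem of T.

Tableau for the negation ~(<>[](s & r) -> (s & r)):
1. ~(<>[](s & r) -> (s & r)), u
2. <>[](s & r), u
3. ~(s & r), u
4. ~r, u
5. [](s & r), v
6. s & r, v
7. s, v
8. r, v
Accessibility: uRu, uRv, vRv
The negation has an open branch (countermodel exists).

Not valid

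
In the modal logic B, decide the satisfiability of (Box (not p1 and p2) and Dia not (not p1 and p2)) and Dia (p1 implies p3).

1. (Box (not p1 and p2) and Dia not (not p1 and p2)) and Dia (p1 implies p3), w0
2. Box (not p1 and p2) and Dia not (not p1 and p2), w0   [and-rule on 1]
3. Dia (p1 implies p3), w0   [and-rule on 1]
4. Box (not p1 and p2), w0   [and-rule on 2]
5. Dia not (not p1 and p2), w0   [and-rule on 2]
6. not p1 and p2, w0   [Box-rule on 4 via w0Rw0]
7. not p1, w0   [and-rule on 6]
8. p2, w0   [and-rule on 6]
9. p1 implies p3, w1   [Dia-rule on 3: fresh world w1, w0Rw1]
10. not p1 and p2, w1   [Box-rule on 4 via w0Rw1]
11. not p1, w1   [and-rule on 10]
12. p2, w1   [and-rule on 10]
13. p3, w1   [implies-rule on 9 (branches; this branch)]
14. not (not p1 and p2), w2   [Dia-rule on 5: fresh world w2, w0Rw2]
15. not p1 and p2, w2   [Box-rule on 4 via w0Rw2]
16. not p1, w2   [and-rule on 15]
17. p2, w2   [and-rule on 15]
18. not p2, w2   [neg-and-rule on 14 (branches; this branch)]
Accessibility: w0Rw0, w0Rw1, w0Rw2, w1Rw0, w1Rw1, w2Rw0, w2Rw2
Branch closes: p2 and not p2 both at w2.
(One branch shown.) All branches close.

No, unsatisfiable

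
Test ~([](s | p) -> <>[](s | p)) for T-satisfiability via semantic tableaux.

No, unsatisfiable

1. ~([](s | p) -> <>[](s | p)), u
2. [](s | p), u
3. ~<>[](s | p), u
4. s | p, u
5. ~[](s | p), u
6. p, u
7. ~(s | p), v
8. ~s, v
9. ~p, v
10. s | p, v
11. ~[](s | p), v
12. p, v
Accessibility: uRu, uRv, vRv
Branch closes: p and ~p both at v.
All branches of the tableau close; one closing branch shown above.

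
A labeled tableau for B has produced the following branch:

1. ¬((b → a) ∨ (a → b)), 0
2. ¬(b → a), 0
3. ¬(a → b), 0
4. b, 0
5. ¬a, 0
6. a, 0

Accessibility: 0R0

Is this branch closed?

Both a and ¬a appear at 0.

Closed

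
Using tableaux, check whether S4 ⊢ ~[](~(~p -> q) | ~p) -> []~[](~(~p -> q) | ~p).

Tableau for the negation ~(~[](~(~p -> q) | ~p) -> []~[](~(~p -> q) | ~p)):
1. ~(~[](~(~p -> q) | ~p) -> []~[](~(~p -> q) | ~p)), w0
2. ~[](~(~p -> q) | ~p), w0
3. ~[]~[](~(~p -> q) | ~p), w0
4. ~(~(~p -> q) | ~p), w1
5. ~p -> q, w1
6. p, w1
7. q, w1
8. [](~(~p -> q) | ~p), w2
9. ~(~p -> q) | ~p, w2
10. ~p, w2
Accessibility: w0Rw0, w0Rw1, w0Rw2, w1Rw1, w2Rw2
The negation has an open branch (countermodel exists).

Invalid (countermodel exists)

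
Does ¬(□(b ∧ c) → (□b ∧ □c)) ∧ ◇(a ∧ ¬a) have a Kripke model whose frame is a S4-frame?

Unsatisfiable

1. ¬(□(b ∧ c) → (□b ∧ □c)) ∧ ◇(a ∧ ¬a), u
2. ¬(□(b ∧ c) → (□b ∧ □c)), u
3. ◇(a ∧ ¬a), u
4. □(b ∧ c), u
5. ¬(□b ∧ □c), u
6. b ∧ c, u
7. b, u
8. c, u
9. ¬□c, u
10. a ∧ ¬a, v
11. a, v
12. ¬a, v
Accessibility: uRu, uRv, vRv
Branch closes: a and ¬a both at v.
All branches of the tableau close; one closing branch shown above.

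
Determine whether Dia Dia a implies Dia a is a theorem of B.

Tableau for the negation not (Dia Dia a implies Dia a):
1. not (Dia Dia a implies Dia a), u
2. Dia Dia a, u   [neg-implies-rule on 1]
3. not Dia a, u   [neg-implies-rule on 1]
4. not a, u   [neg-Dia-rule on 3 via uRu]
5. Dia a, v   [Dia-rule on 2: fresh world v, uRv]
6. not a, v   [neg-Dia-rule on 3 via uRv]
7. a, w   [Dia-rule on 5: fresh world w, vRw]
Accessibility: uRu, uRv, vRu, vRv, vRw, wRv, wRw
The negation has an open branch (countermodel exists).

Invalid (countermodel exists)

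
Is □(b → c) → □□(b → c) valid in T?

Tableau for the negation ¬(□(b → c) → □□(b → c)):
1. ¬(□(b → c) → □□(b → c)), w0
2. □(b → c), w0
3. ¬□□(b → c), w0
4. b → c, w0
5. c, w0
6. ¬□(b → c), w1
7. b → c, w1
8. c, w1
9. ¬(b → c), w2
10. b, w2
11. ¬c, w2
Accessibility: w0Rw0, w0Rw1, w1Rw1, w1Rw2, w2Rw2
The negation has an open branch (countermodel exists).

No, not valid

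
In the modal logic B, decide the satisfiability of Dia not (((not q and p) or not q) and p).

1. Dia not (((not q and p) or not q) and p), w0
2. not (((not q and p) or not q) and p), w1
3. not p, w1
Accessibility: w0Rw0, w0Rw1, w1Rw0, w1Rw1

Satisfiable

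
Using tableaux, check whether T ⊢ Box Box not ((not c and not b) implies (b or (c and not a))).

Tableau for the negation not Box Box not ((not c and not b) implies (b or (c and not a))):
1. not Box Box not ((not c and not b) implies (b or (c and not a))), w0
2. not Box not ((not c and not b) implies (b or (c and not a))), w1
3. (not c and not b) implies (b or (c and not a)), w2
4. b or (c and not a), w2
5. c and not a, w2
6. c, w2
7. not a, w2
Accessibility: w0Rw0, w0Rw1, w1Rw1, w1Rw2, w2Rw2
The negation has an open branch (countermodel exists).

No, not valid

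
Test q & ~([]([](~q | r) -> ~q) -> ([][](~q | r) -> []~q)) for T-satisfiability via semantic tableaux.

No, unsatisfiable

1. q & ~([]([](~q | r) -> ~q) -> ([][](~q | r) -> []~q)), 0
2. q, 0
3. ~([]([](~q | r) -> ~q) -> ([][](~q | r) -> []~q)), 0
4. []([](~q | r) -> ~q), 0
5. ~([][](~q | r) -> []~q), 0
6. [][](~q | r), 0
7. ~[]~q, 0
8. [](~q | r) -> ~q, 0
9. [](~q | r), 0
10. ~q | r, 0
11. ~[](~q | r), 0
12. r, 0
13. q, 1
14. [](~q | r) -> ~q, 1
15. [](~q | r), 1
16. ~q | r, 1
17. ~[](~q | r), 1
18. r, 1
19. ~(~q | r), 2
20. q, 2
21. ~r, 2
22. [](~q | r) -> ~q, 2
23. [](~q | r), 2
24. ~q | r, 2
25. ~[](~q | r), 2
26. r, 2
Accessibility: 0R0, 0R1, 0R2, 1R1, 2R2
Branch closes: r and ~r both at 2.
All branches of the tableau close; one closing branch shown above.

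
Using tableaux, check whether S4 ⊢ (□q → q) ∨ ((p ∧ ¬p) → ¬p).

Tableau for the negation ¬((□q → q) ∨ ((p ∧ ¬p) → ¬p)):
1. ¬((□q → q) ∨ ((p ∧ ¬p) → ¬p)), u
2. ¬(□q → q), u   [¬∨-rule on 1]
3. ¬((p ∧ ¬p) → ¬p), u   [¬∨-rule on 1]
4. □q, u   [¬→-rule on 2]
5. ¬q, u   [¬→-rule on 2]
6. p ∧ ¬p, u   [¬→-rule on 3]
7. p, u   [¬→-rule on 3]
8. ¬p, u   [∧-rule on 6]
Accessibility: uRu
Branch closes: p and ¬p both at u.
Every branch of the negation's tableau closes; the branch above is one of them.

Yes, valid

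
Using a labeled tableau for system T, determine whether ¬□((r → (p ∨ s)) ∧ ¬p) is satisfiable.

1. ¬□((r → (p ∨ s)) ∧ ¬p), 0
2. ¬((r → (p ∨ s)) ∧ ¬p), 1
3. p, 1
Accessibility: 0R0, 0R1, 1R1

Satisfiable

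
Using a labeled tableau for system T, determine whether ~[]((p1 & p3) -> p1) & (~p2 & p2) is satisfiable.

No, unsatisfiable

1. ~[]((p1 & p3) -> p1) & (~p2 & p2), u
2. ~[]((p1 & p3) -> p1), u   [&-rule on 1]
3. ~p2 & p2, u   [&-rule on 1]
4. ~p2, u   [&-rule on 3]
5. p2, u   [&-rule on 3]
Accessibility: uRu
Branch closes: p2 and ~p2 both at u.
All branches of the tableau close; one closing branch shown above.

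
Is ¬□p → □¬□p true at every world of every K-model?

Not valid

Tableau for the negation ¬(¬□p → □¬□p):
1. ¬(¬□p → □¬□p), u
2. ¬□p, u
3. ¬□¬□p, u
4. ¬p, v
5. □p, w
Accessibility: uRv, uRw
The negation has an open branch (countermodel exists).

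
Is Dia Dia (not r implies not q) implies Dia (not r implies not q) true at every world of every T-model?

No, not valid

Tableau for the negation not (Dia Dia (not r implies not q) implies Dia (not r implies not q)):
1. not (Dia Dia (not r implies not q) implies Dia (not r implies not q)), 0
2. Dia Dia (not r implies not q), 0   [neg-implies-rule on 1]
3. not Dia (not r implies not q), 0   [neg-implies-rule on 1]
4. not (not r implies not q), 0   [neg-Dia-rule on 3 via 0R0]
5. not r, 0   [neg-implies-rule on 4]
6. q, 0   [neg-implies-rule on 4]
7. Dia (not r implies not q), 1   [Dia-rule on 2: fresh world 1, 0R1]
8. not (not r implies not q), 1   [neg-Dia-rule on 3 via 0R1]
9. not r, 1   [neg-implies-rule on 8]
10. q, 1   [neg-implies-rule on 8]
11. not r implies not q, 2   [Dia-rule on 7: fresh world 2, 1R2]
12. not q, 2   [implies-rule on 11 (branches; this branch)]
Accessibility: 0R0, 0R1, 1R1, 1R2, 2R2
The negation has an open branch (countermodel exists).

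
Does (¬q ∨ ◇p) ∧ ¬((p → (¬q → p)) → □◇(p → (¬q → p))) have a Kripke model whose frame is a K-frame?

Yes, satisfiable

1. (¬q ∨ ◇p) ∧ ¬((p → (¬q → p)) → □◇(p → (¬q → p))), w0
2. ¬q ∨ ◇p, w0   [∧-rule on 1]
3. ¬((p → (¬q → p)) → □◇(p → (¬q → p))), w0   [∧-rule on 1]
4. p → (¬q → p), w0   [¬→-rule on 3]
5. ¬□◇(p → (¬q → p)), w0   [¬→-rule on 3]
6. ◇p, w0   [∨-rule on 2 (branches; this branch)]
7. ¬q → p, w0   [→-rule on 4 (branches; this branch)]
8. p, w0   [→-rule on 7 (branches; this branch)]
9. ¬◇(p → (¬q → p)), w1   [¬□-rule on 5: fresh world w1, w0Rw1]
10. p, w2   [◇-rule on 6: fresh world w2, w0Rw2]
Accessibility: w0Rw1, w0Rw2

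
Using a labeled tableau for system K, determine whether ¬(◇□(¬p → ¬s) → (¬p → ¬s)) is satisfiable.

Yes, satisfiable

1. ¬(◇□(¬p → ¬s) → (¬p → ¬s)), 0
2. ◇□(¬p → ¬s), 0   [¬→-rule on 1]
3. ¬(¬p → ¬s), 0   [¬→-rule on 1]
4. ¬p, 0   [¬→-rule on 3]
5. s, 0   [¬→-rule on 3]
6. □(¬p → ¬s), 1   [◇-rule on 2: fresh world 1, 0R1]
Accessibility: 0R1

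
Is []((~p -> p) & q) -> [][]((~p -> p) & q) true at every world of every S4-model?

Tableau for the negation ~([]((~p -> p) & q) -> [][]((~p -> p) & q)):
1. ~([]((~p -> p) & q) -> [][]((~p -> p) & q)), 0
2. []((~p -> p) & q), 0
3. ~[][]((~p -> p) & q), 0
4. (~p -> p) & q, 0
5. ~p -> p, 0
6. q, 0
7. p, 0
8. ~[]((~p -> p) & q), 1
9. (~p -> p) & q, 1
10. ~p -> p, 1
11. q, 1
12. p, 1
13. ~((~p -> p) & q), 2
14. (~p -> p) & q, 2
15. ~p -> p, 2
16. q, 2
17. ~(~p -> p), 2
18. ~p, 2
19. p, 2
Accessibility: 0R0, 0R1, 0R2, 1R1, 1R2, 2R2
Branch closes: p and ~p both at 2.
All branches of the negation close; one closing branch shown above.

Yes, valid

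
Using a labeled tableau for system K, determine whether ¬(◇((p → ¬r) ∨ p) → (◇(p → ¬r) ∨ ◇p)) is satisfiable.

Unsatisfiable (every branch closes)

1. ¬(◇((p → ¬r) ∨ p) → (◇(p → ¬r) ∨ ◇p)), w0
2. ◇((p → ¬r) ∨ p), w0   [¬→-rule on 1]
3. ¬(◇(p → ¬r) ∨ ◇p), w0   [¬→-rule on 1]
4. ¬◇(p → ¬r), w0   [¬∨-rule on 3]
5. ¬◇p, w0   [¬∨-rule on 3]
6. (p → ¬r) ∨ p, w1   [◇-rule on 2: fresh world w1, w0Rw1]
7. ¬(p → ¬r), w1   [¬◇-rule on 4 via w0Rw1]
8. p, w1   [¬→-rule on 7]
9. r, w1   [¬→-rule on 7]
10. ¬p, w1   [¬◇-rule on 5 via w0Rw1]
Accessibility: w0Rw1
Branch closes: p and ¬p both at w1.
Every branch closes; the branch above is one of them.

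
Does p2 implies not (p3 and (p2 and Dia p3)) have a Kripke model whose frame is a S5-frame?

Satisfiable (open branch found)

1. p2 implies not (p3 and (p2 and Dia p3)), w0
2. not (p3 and (p2 and Dia p3)), w0   [implies-rule on 1 (branches; this branch)]
3. not (p2 and Dia p3), w0   [neg-and-rule on 2 (branches; this branch)]
4. not Dia p3, w0   [neg-and-rule on 3 (branches; this branch)]
5. not p3, w0   [neg-Dia-rule on 4 via w0Rw0]
Accessibility: w0Rw0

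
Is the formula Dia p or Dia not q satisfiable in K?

Satisfiable

1. Dia p or Dia not q, u
2. Dia not q, u
3. not q, v
Accessibility: uRv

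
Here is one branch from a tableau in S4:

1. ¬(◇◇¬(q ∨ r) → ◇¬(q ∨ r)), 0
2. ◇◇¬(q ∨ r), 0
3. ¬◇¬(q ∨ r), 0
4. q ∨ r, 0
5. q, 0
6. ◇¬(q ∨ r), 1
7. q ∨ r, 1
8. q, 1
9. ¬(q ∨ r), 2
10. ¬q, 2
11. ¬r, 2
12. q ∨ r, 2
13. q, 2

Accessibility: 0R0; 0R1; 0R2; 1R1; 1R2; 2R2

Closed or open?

Yes, closed

Both q and ¬q appear at 2.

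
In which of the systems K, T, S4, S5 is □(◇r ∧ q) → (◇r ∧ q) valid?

T-tableau for the negation ¬(□(◇r ∧ q) → (◇r ∧ q)):
1. ¬(□(◇r ∧ q) → (◇r ∧ q)), w0
2. □(◇r ∧ q), w0   [¬→-rule on 1]
3. ¬(◇r ∧ q), w0   [¬→-rule on 1]
4. ◇r ∧ q, w0   [□-rule on 2 via w0Rw0]
5. ◇r, w0   [∧-rule on 4]
6. q, w0   [∧-rule on 4]
7. ¬◇r, w0   [¬∧-rule on 3 (branches; this branch)]
8. ¬r, w0   [¬◇-rule on 7 via w0Rw0]
9. r, w1   [◇-rule on 5: fresh world w1, w0Rw1]
10. ◇r ∧ q, w1   [□-rule on 2 via w0Rw1]
11. ◇r, w1   [∧-rule on 10]
12. q, w1   [∧-rule on 10]
13. ¬r, w1   [¬◇-rule on 7 via w0Rw1]
Accessibility: w0Rw0, w0Rw1, w1Rw1
Branch closes: r and ¬r both at w1.
Every branch closes (one shown): valid in T, hence also in S4, S5 (every theorem of T is a theorem of S4 and S5).
K-tableau for the negation ¬(□(◇r ∧ q) → (◇r ∧ q)):
1. ¬(□(◇r ∧ q) → (◇r ∧ q)), w0
2. □(◇r ∧ q), w0   [¬→-rule on 1]
3. ¬(◇r ∧ q), w0   [¬→-rule on 1]
4. ¬q, w0   [¬∧-rule on 3 (branches; this branch)]
Complete open branch: countermodel on a K-frame, so not valid in K.

T, S4, S5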